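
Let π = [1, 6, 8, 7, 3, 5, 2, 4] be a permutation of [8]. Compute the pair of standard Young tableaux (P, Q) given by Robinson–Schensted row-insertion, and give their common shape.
P = [1, 2, 4] / [3, 5] / [6, 7] / [8];  Q = [1, 2, 3] / [4, 6] / [5, 8] / [7];  common shape = (3, 2, 2, 1)

Row-insert the values π_1, π_2, … into P one at a time, bumping the leftmost entry strictly greater than the inserted value down to the next row. The recording tableau Q records, in position (i, j), the step at which that cell was added to P.
  Insert 1 (step 1): P = [1];  Q = [1]
  Insert 6 (step 2): P = [1, 6];  Q = [1, 2]
  Insert 8 (step 3): P = [1, 6, 8];  Q = [1, 2, 3]
  Insert 7 (step 4): P = [1, 6, 7] / [8];  Q = [1, 2, 3] / [4]
  Insert 3 (step 5): P = [1, 3, 7] / [6] / [8];  Q = [1, 2, 3] / [4] / [5]
  Insert 5 (step 6): P = [1, 3, 5] / [6, 7] / [8];  Q = [1, 2, 3] / [4, 6] / [5]
  Insert 2 (step 7): P = [1, 2, 5] / [3, 7] / [6] / [8];  Q = [1, 2, 3] / [4, 6] / [5] / [7]
  Insert 4 (step 8): P = [1, 2, 4] / [3, 5] / [6, 7] / [8];  Q = [1, 2, 3] / [4, 6] / [5, 8] / [7]
Final shape: (3, 2, 2, 1).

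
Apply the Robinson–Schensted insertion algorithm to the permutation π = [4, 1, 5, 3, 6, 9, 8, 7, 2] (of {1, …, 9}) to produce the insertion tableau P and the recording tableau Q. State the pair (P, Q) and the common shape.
P = [1, 2, 6, 7] / [3, 5, 8] / [4] / [9];  Q = [1, 3, 5, 6] / [2, 4, 7] / [8] / [9];  common shape = (4, 3, 1, 1)

Row-insert the values π_1, π_2, … into P one at a time, bumping the leftmost entry strictly greater than the inserted value down to the next row. The recording tableau Q records, in position (i, j), the step at which that cell was added to P.
  Insert 4 (step 1): P = [4];  Q = [1]
  Insert 1 (step 2): P = [1] / [4];  Q = [1] / [2]
  Insert 5 (step 3): P = [1, 5] / [4];  Q = [1, 3] / [2]
  Insert 3 (step 4): P = [1, 3] / [4, 5];  Q = [1, 3] / [2, 4]
  Insert 6 (step 5): P = [1, 3, 6] / [4, 5];  Q = [1, 3, 5] / [2, 4]
  Insert 9 (step 6): P = [1, 3, 6, 9] / [4, 5];  Q = [1, 3, 5, 6] / [2, 4]
  Insert 8 (step 7): P = [1, 3, 6, 8] / [4, 5, 9];  Q = [1, 3, 5, 6] / [2, 4, 7]
  Insert 7 (step 8): P = [1, 3, 6, 7] / [4, 5, 8] / [9];  Q = [1, 3, 5, 6] / [2, 4, 7] / [8]
  Insert 2 (step 9): P = [1, 2, 6, 7] / [3, 5, 8] / [4] / [9];  Q = [1, 3, 5, 6] / [2, 4, 7] / [8] / [9]
Final shape: (4, 3, 1, 1).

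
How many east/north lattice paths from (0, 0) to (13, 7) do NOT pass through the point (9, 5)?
Number of paths = 47490

Total paths from (0, 0) to (13, 7): C(20, 13) = 77520. Paths through (9, 5): (paths (0, 0) → (9, 5)) × (paths (9, 5) → (13, 7)) = C(14, 9) · C(6, 4) = 2002 · 15 = 30030. Avoidance count = 77520 − 30030 = 47490.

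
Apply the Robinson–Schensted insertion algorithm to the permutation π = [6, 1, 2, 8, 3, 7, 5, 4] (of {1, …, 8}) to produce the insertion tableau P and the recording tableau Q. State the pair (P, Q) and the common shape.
P = [1, 2, 3, 4] / [5, 7] / [6] / [8];  Q = [1, 3, 4, 6] / [2, 5] / [7] / [8];  common shape = (4, 2, 1, 1)

Row-insert the values π_1, π_2, … into P one at a time, bumping the leftmost entry strictly greater than the inserted value down to the next row. The recording tableau Q records, in position (i, j), the step at which that cell was added to P.
  Insert 6 (step 1): P = [6];  Q = [1]
  Insert 1 (step 2): P = [1] / [6];  Q = [1] / [2]
  Insert 2 (step 3): P = [1, 2] / [6];  Q = [1, 3] / [2]
  Insert 8 (step 4): P = [1, 2, 8] / [6];  Q = [1, 3, 4] / [2]
  Insert 3 (step 5): P = [1, 2, 3] / [6, 8];  Q = [1, 3, 4] / [2, 5]
  Insert 7 (step 6): P = [1, 2, 3, 7] / [6, 8];  Q = [1, 3, 4, 6] / [2, 5]
  Insert 5 (step 7): P = [1, 2, 3, 5] / [6, 7] / [8];  Q = [1, 3, 4, 6] / [2, 5] / [7]
  Insert 4 (step 8): P = [1, 2, 3, 4] / [5, 7] / [6] / [8];  Q = [1, 3, 4, 6] / [2, 5] / [7] / [8]
Final shape: (4, 2, 1, 1).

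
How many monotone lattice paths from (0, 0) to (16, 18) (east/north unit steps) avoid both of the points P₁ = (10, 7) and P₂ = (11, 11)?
Number of paths = 1481584918

Inclusion–exclusion. Total paths: C(34, 16) = 2203961430. Through P₁: C(17, 10)·C(17, 6) = 240688448. Through P₂: C(22, 11)·C(12, 5) = 558702144. Since P₁ is strictly southwest of P₂, a monotone path through both must visit P₁ then P₂; paths through both = C(17, 10)·C(5, 1)·C(12, 5) = 77014080. Avoid both = 2203961430 − 240688448 − 558702144 + 77014080 = 1481584918.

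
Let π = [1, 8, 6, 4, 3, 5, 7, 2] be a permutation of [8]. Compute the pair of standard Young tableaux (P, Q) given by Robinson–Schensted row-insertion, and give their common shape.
P = [1, 2, 5, 7] / [3] / [4] / [6] / [8];  Q = [1, 2, 6, 7] / [3] / [4] / [5] / [8];  common shape = (4, 1, 1, 1, 1)

Row-insert the values π_1, π_2, … into P one at a time, bumping the leftmost entry strictly greater than the inserted value down to the next row. The recording tableau Q records, in position (i, j), the step at which that cell was added to P.
  Insert 1 (step 1): P = [1];  Q = [1]
  Insert 8 (step 2): P = [1, 8];  Q = [1, 2]
  Insert 6 (step 3): P = [1, 6] / [8];  Q = [1, 2] / [3]
  Insert 4 (step 4): P = [1, 4] / [6] / [8];  Q = [1, 2] / [3] / [4]
  Insert 3 (step 5): P = [1, 3] / [4] / [6] / [8];  Q = [1, 2] / [3] / [4] / [5]
  Insert 5 (step 6): P = [1, 3, 5] / [4] / [6] / [8];  Q = [1, 2, 6] / [3] / [4] / [5]
  Insert 7 (step 7): P = [1, 3, 5, 7] / [4] / [6] / [8];  Q = [1, 2, 6, 7] / [3] / [4] / [5]
  Insert 2 (step 8): P = [1, 2, 5, 7] / [3] / [4] / [6] / [8];  Q = [1, 2, 6, 7] / [3] / [4] / [5] / [8]
Final shape: (4, 1, 1, 1, 1).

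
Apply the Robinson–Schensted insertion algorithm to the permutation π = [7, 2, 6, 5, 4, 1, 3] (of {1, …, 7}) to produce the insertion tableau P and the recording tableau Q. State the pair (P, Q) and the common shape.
P = [1, 3] / [2, 4] / [5] / [6] / [7];  Q = [1, 3] / [2, 7] / [4] / [5] / [6];  common shape = (2, 2, 1, 1, 1)

Row-insert the values π_1, π_2, … into P one at a time, bumping the leftmost entry strictly greater than the inserted value down to the next row. The recording tableau Q records, in position (i, j), the step at which that cell was added to P.
  Insert 7 (step 1): P = [7];  Q = [1]
  Insert 2 (step 2): P = [2] / [7];  Q = [1] / [2]
  Insert 6 (step 3): P = [2, 6] / [7];  Q = [1, 3] / [2]
  Insert 5 (step 4): P = [2, 5] / [6] / [7];  Q = [1, 3] / [2] / [4]
  Insert 4 (step 5): P = [2, 4] / [5] / [6] / [7];  Q = [1, 3] / [2] / [4] / [5]
  Insert 1 (step 6): P = [1, 4] / [2] / [5] / [6] / [7];  Q = [1, 3] / [2] / [4] / [5] / [6]
  Insert 3 (step 7): P = [1, 3] / [2, 4] / [5] / [6] / [7];  Q = [1, 3] / [2, 7] / [4] / [5] / [6]
Final shape: (2, 2, 1, 1, 1).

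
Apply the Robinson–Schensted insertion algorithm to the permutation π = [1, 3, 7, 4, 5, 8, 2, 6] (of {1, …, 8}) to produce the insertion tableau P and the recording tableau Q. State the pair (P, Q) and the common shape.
P = [1, 2, 4, 5, 6] / [3, 8] / [7];  Q = [1, 2, 3, 5, 6] / [4, 8] / [7];  common shape = (5, 2, 1)

Row-insert the values π_1, π_2, … into P one at a time, bumping the leftmost entry strictly greater than the inserted value down to the next row. The recording tableau Q records, in position (i, j), the step at which that cell was added to P.
  Insert 1 (step 1): P = [1];  Q = [1]
  Insert 3 (step 2): P = [1, 3];  Q = [1, 2]
  Insert 7 (step 3): P = [1, 3, 7];  Q = [1, 2, 3]
  Insert 4 (step 4): P = [1, 3, 4] / [7];  Q = [1, 2, 3] / [4]
  Insert 5 (step 5): P = [1, 3, 4, 5] / [7];  Q = [1, 2, 3, 5] / [4]
  Insert 8 (step 6): P = [1, 3, 4, 5, 8] / [7];  Q = [1, 2, 3, 5, 6] / [4]
  Insert 2 (step 7): P = [1, 2, 4, 5, 8] / [3] / [7];  Q = [1, 2, 3, 5, 6] / [4] / [7]
  Insert 6 (step 8): P = [1, 2, 4, 5, 6] / [3, 8] / [7];  Q = [1, 2, 3, 5, 6] / [4, 8] / [7]
Final shape: (5, 2, 1).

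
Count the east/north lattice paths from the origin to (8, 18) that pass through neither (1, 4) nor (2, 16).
Number of paths = 978411

Inclusion–exclusion. Total paths: C(26, 8) = 1562275. Through P₁: C(5, 1)·C(21, 7) = 581400. Through P₂: C(18, 2)·C(8, 6) = 4284. Since P₁ is strictly southwest of P₂, a monotone path through both must visit P₁ then P₂; paths through both = C(5, 1)·C(13, 1)·C(8, 6) = 1820. Avoid both = 1562275 − 581400 − 4284 + 1820 = 978411.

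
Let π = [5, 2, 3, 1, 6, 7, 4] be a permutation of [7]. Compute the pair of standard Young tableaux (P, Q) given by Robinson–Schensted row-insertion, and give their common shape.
P = [1, 3, 4, 7] / [2, 6] / [5];  Q = [1, 3, 5, 6] / [2, 7] / [4];  common shape = (4, 2, 1)

Row-insert the values π_1, π_2, … into P one at a time, bumping the leftmost entry strictly greater than the inserted value down to the next row. The recording tableau Q records, in position (i, j), the step at which that cell was added to P.
  Insert 5 (step 1): P = [5];  Q = [1]
  Insert 2 (step 2): P = [2] / [5];  Q = [1] / [2]
  Insert 3 (step 3): P = [2, 3] / [5];  Q = [1, 3] / [2]
  Insert 1 (step 4): P = [1, 3] / [2] / [5];  Q = [1, 3] / [2] / [4]
  Insert 6 (step 5): P = [1, 3, 6] / [2] / [5];  Q = [1, 3, 5] / [2] / [4]
  Insert 7 (step 6): P = [1, 3, 6, 7] / [2] / [5];  Q = [1, 3, 5, 6] / [2] / [4]
  Insert 4 (step 7): P = [1, 3, 4, 7] / [2, 6] / [5];  Q = [1, 3, 5, 6] / [2, 7] / [4]
Final shape: (4, 2, 1).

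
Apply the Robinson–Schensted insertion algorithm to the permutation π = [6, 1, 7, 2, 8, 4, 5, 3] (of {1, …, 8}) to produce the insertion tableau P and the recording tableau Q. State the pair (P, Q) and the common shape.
P = [1, 2, 3, 5] / [4, 7, 8] / [6];  Q = [1, 3, 5, 7] / [2, 4, 6] / [8];  common shape = (4, 3, 1)

Row-insert the values π_1, π_2, … into P one at a time, bumping the leftmost entry strictly greater than the inserted value down to the next row. The recording tableau Q records, in position (i, j), the step at which that cell was added to P.
  Insert 6 (step 1): P = [6];  Q = [1]
  Insert 1 (step 2): P = [1] / [6];  Q = [1] / [2]
  Insert 7 (step 3): P = [1, 7] / [6];  Q = [1, 3] / [2]
  Insert 2 (step 4): P = [1, 2] / [6, 7];  Q = [1, 3] / [2, 4]
  Insert 8 (step 5): P = [1, 2, 8] / [6, 7];  Q = [1, 3, 5] / [2, 4]
  Insert 4 (step 6): P = [1, 2, 4] / [6, 7, 8];  Q = [1, 3, 5] / [2, 4, 6]
  Insert 5 (step 7): P = [1, 2, 4, 5] / [6, 7, 8];  Q = [1, 3, 5, 7] / [2, 4, 6]
  Insert 3 (step 8): P = [1, 2, 3, 5] / [4, 7, 8] / [6];  Q = [1, 3, 5, 7] / [2, 4, 6] / [8]
Final shape: (4, 3, 1).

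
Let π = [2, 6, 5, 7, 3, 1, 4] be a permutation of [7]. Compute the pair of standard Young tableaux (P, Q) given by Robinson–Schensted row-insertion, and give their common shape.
P = [1, 3, 4] / [2, 7] / [5] / [6];  Q = [1, 2, 4] / [3, 7] / [5] / [6];  common shape = (3, 2, 1, 1)

Row-insert the values π_1, π_2, … into P one at a time, bumping the leftmost entry strictly greater than the inserted value down to the next row. The recording tableau Q records, in position (i, j), the step at which that cell was added to P.
  Insert 2 (step 1): P = [2];  Q = [1]
  Insert 6 (step 2): P = [2, 6];  Q = [1, 2]
  Insert 5 (step 3): P = [2, 5] / [6];  Q = [1, 2] / [3]
  Insert 7 (step 4): P = [2, 5, 7] / [6];  Q = [1, 2, 4] / [3]
  Insert 3 (step 5): P = [2, 3, 7] / [5] / [6];  Q = [1, 2, 4] / [3] / [5]
  Insert 1 (step 6): P = [1, 3, 7] / [2] / [5] / [6];  Q = [1, 2, 4] / [3] / [5] / [6]
  Insert 4 (step 7): P = [1, 3, 4] / [2, 7] / [5] / [6];  Q = [1, 2, 4] / [3, 7] / [5] / [6]
Final shape: (3, 2, 1, 1).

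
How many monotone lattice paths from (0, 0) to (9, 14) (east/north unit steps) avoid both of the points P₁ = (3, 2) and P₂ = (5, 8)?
Number of paths = 420080

Inclusion–exclusion. Total paths: C(23, 9) = 817190. Through P₁: C(5, 3)·C(18, 6) = 185640. Through P₂: C(13, 5)·C(10, 4) = 270270. Since P₁ is strictly southwest of P₂, a monotone path through both must visit P₁ then P₂; paths through both = C(5, 3)·C(8, 2)·C(10, 4) = 58800. Avoid both = 817190 − 185640 − 270270 + 58800 = 420080.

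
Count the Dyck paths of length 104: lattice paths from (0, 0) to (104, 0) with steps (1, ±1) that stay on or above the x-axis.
C_52 = 29869166945772625950142417512

These Dyck paths are counted by the Catalan number C_n = (1/(n + 1)) · C(2n, n). For n = 52: C_52 = (1/53) · C(104, 52) = 1583065848125949175357548128136/53 = 29869166945772625950142417512.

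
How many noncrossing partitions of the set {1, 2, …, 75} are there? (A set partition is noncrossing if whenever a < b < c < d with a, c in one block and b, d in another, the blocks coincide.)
C_75 = 1221395654430378811828760722007962130791020

These noncrossing partitions are counted by the Catalan number C_n = (1/(n + 1)) · C(2n, n). For n = 75: C_75 = (1/76) · C(150, 75) = 92826069736708789698985814872605121940117520/76 = 1221395654430378811828760722007962130791020.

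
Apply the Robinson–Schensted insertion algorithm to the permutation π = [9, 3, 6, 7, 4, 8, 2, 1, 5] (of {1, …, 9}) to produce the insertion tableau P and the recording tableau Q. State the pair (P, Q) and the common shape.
P = [1, 4, 5, 8] / [2, 7] / [3] / [6] / [9];  Q = [1, 3, 4, 6] / [2, 9] / [5] / [7] / [8];  common shape = (4, 2, 1, 1, 1)

Row-insert the values π_1, π_2, … into P one at a time, bumping the leftmost entry strictly greater than the inserted value down to the next row. The recording tableau Q records, in position (i, j), the step at which that cell was added to P.
  Insert 9 (step 1): P = [9];  Q = [1]
  Insert 3 (step 2): P = [3] / [9];  Q = [1] / [2]
  Insert 6 (step 3): P = [3, 6] / [9];  Q = [1, 3] / [2]
  Insert 7 (step 4): P = [3, 6, 7] / [9];  Q = [1, 3, 4] / [2]
  Insert 4 (step 5): P = [3, 4, 7] / [6] / [9];  Q = [1, 3, 4] / [2] / [5]
  Insert 8 (step 6): P = [3, 4, 7, 8] / [6] / [9];  Q = [1, 3, 4, 6] / [2] / [5]
  Insert 2 (step 7): P = [2, 4, 7, 8] / [3] / [6] / [9];  Q = [1, 3, 4, 6] / [2] / [5] / [7]
  Insert 1 (step 8): P = [1, 4, 7, 8] / [2] / [3] / [6] / [9];  Q = [1, 3, 4, 6] / [2] / [5] / [7] / [8]
  Insert 5 (step 9): P = [1, 4, 5, 8] / [2, 7] / [3] / [6] / [9];  Q = [1, 3, 4, 6] / [2, 9] / [5] / [7] / [8]
Final shape: (4, 2, 1, 1, 1).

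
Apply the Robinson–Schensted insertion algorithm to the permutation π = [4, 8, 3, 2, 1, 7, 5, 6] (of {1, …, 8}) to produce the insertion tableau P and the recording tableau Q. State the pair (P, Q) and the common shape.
P = [1, 5, 6] / [2, 7] / [3, 8] / [4];  Q = [1, 2, 8] / [3, 6] / [4, 7] / [5];  common shape = (3, 2, 2, 1)

Row-insert the values π_1, π_2, … into P one at a time, bumping the leftmost entry strictly greater than the inserted value down to the next row. The recording tableau Q records, in position (i, j), the step at which that cell was added to P.
  Insert 4 (step 1): P = [4];  Q = [1]
  Insert 8 (step 2): P = [4, 8];  Q = [1, 2]
  Insert 3 (step 3): P = [3, 8] / [4];  Q = [1, 2] / [3]
  Insert 2 (step 4): P = [2, 8] / [3] / [4];  Q = [1, 2] / [3] / [4]
  Insert 1 (step 5): P = [1, 8] / [2] / [3] / [4];  Q = [1, 2] / [3] / [4] / [5]
  Insert 7 (step 6): P = [1, 7] / [2, 8] / [3] / [4];  Q = [1, 2] / [3, 6] / [4] / [5]
  Insert 5 (step 7): P = [1, 5] / [2, 7] / [3, 8] / [4];  Q = [1, 2] / [3, 6] / [4, 7] / [5]
  Insert 6 (step 8): P = [1, 5, 6] / [2, 7] / [3, 8] / [4];  Q = [1, 2, 8] / [3, 6] / [4, 7] / [5]
Final shape: (3, 2, 2, 1).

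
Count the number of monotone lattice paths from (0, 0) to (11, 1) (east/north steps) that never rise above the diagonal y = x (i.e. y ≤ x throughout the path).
Number of paths = 11

By the reflection principle (André's argument), the number of monotone paths to (11, 1) with n ≤ m that never go above y = x is C(12, 11) − C(12, 12) = 12 − 1 = 11.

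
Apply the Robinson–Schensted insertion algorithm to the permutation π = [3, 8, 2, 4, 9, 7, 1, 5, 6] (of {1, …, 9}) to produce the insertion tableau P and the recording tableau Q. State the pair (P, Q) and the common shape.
P = [1, 4, 5, 6] / [2, 7, 9] / [3, 8];  Q = [1, 2, 5, 9] / [3, 4, 6] / [7, 8];  common shape = (4, 3, 2)

Row-insert the values π_1, π_2, … into P one at a time, bumping the leftmost entry strictly greater than the inserted value down to the next row. The recording tableau Q records, in position (i, j), the step at which that cell was added to P.
  Insert 3 (step 1): P = [3];  Q = [1]
  Insert 8 (step 2): P = [3, 8];  Q = [1, 2]
  Insert 2 (step 3): P = [2, 8] / [3];  Q = [1, 2] / [3]
  Insert 4 (step 4): P = [2, 4] / [3, 8];  Q = [1, 2] / [3, 4]
  Insert 9 (step 5): P = [2, 4, 9] / [3, 8];  Q = [1, 2, 5] / [3, 4]
  Insert 7 (step 6): P = [2, 4, 7] / [3, 8, 9];  Q = [1, 2, 5] / [3, 4, 6]
  Insert 1 (step 7): P = [1, 4, 7] / [2, 8, 9] / [3];  Q = [1, 2, 5] / [3, 4, 6] / [7]
  Insert 5 (step 8): P = [1, 4, 5] / [2, 7, 9] / [3, 8];  Q = [1, 2, 5] / [3, 4, 6] / [7, 8]
  Insert 6 (step 9): P = [1, 4, 5, 6] / [2, 7, 9] / [3, 8];  Q = [1, 2, 5, 9] / [3, 4, 6] / [7, 8]
Final shape: (4, 3, 2).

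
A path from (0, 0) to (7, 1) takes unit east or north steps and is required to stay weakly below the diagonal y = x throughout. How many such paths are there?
Number of paths = 7

By the reflection principle (André's argument), the number of monotone paths to (7, 1) with n ≤ m that never go above y = x is C(8, 7) − C(8, 8) = 8 − 1 = 7.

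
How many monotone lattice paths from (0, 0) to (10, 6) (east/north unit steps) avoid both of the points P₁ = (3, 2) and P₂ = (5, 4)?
Number of paths = 3322

Inclusion–exclusion. Total paths: C(16, 10) = 8008. Through P₁: C(5, 3)·C(11, 7) = 3300. Through P₂: C(9, 5)·C(7, 5) = 2646. Since P₁ is strictly southwest of P₂, a monotone path through both must visit P₁ then P₂; paths through both = C(5, 3)·C(4, 2)·C(7, 5) = 1260. Avoid both = 8008 − 3300 − 2646 + 1260 = 3322.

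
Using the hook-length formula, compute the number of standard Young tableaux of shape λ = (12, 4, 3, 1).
# SYT of shape (12, 4, 3, 1) = 4476780

Hook-length formula: f^λ = n! / Π hook(c), product over all cells c of the Young diagram. For λ = (12, 4, 3, 1), n = 20 boxes. Hook lengths by row (left-to-right, top-to-bottom): [15, 13, 12, 10, 8, 7, 6, 5, 4, 3, 2, 1]; [6, 4, 3, 1]; [4, 2, 1]; [1]. Product of hooks = 543449088000. So f^λ = 20! / 543449088000 = 2432902008176640000 / 543449088000 = 4476780.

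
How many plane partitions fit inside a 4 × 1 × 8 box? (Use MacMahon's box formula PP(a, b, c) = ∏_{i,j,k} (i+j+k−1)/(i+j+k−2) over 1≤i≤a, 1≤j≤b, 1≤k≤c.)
PP(4, 1, 8) = 495

Evaluate the triple product over i = 1..4, j = 1..1, k = 1..8. The factors are (2/1) · (3/2) · (4/3) · (5/4) · (6/5) · (7/6) · (8/7) · (9/8) · … (32 factors total). The numerators and denominators telescope so the product is an integer; carrying out the multiplication exactly gives PP(4, 1, 8) = 495.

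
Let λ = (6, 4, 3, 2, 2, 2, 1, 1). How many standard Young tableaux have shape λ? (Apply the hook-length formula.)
# SYT of shape (6, 4, 3, 2, 2, 2, 1, 1) = 676889136

Hook-length formula: f^λ = n! / Π hook(c), product over all cells c of the Young diagram. For λ = (6, 4, 3, 2, 2, 2, 1, 1), n = 21 boxes. Hook lengths by row (left-to-right, top-to-bottom): [13, 10, 6, 4, 2, 1]; [10, 7, 3, 1]; [8, 5, 1]; [6, 3]; [5, 2]; [4, 1]; [2]; [1]. Product of hooks = 75479040000. So f^λ = 21! / 75479040000 = 51090942171709440000 / 75479040000 = 676889136.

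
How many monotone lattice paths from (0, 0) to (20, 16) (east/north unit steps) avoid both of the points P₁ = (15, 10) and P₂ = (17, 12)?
Number of paths = 4667786865

Inclusion–exclusion. Total paths: C(36, 20) = 7307872110. Through P₁: C(25, 15)·C(11, 5) = 1510167120. Through P₂: C(29, 17)·C(7, 3) = 1816357725. Since P₁ is strictly southwest of P₂, a monotone path through both must visit P₁ then P₂; paths through both = C(25, 15)·C(4, 2)·C(7, 3) = 686439600. Avoid both = 7307872110 − 1510167120 − 1816357725 + 686439600 = 4667786865.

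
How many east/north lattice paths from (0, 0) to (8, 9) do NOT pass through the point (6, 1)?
Number of paths = 23995

Total paths from (0, 0) to (8, 9): C(17, 8) = 24310. Paths through (6, 1): (paths (0, 0) → (6, 1)) × (paths (6, 1) → (8, 9)) = C(7, 6) · C(10, 2) = 7 · 45 = 315. Avoidance count = 24310 − 315 = 23995.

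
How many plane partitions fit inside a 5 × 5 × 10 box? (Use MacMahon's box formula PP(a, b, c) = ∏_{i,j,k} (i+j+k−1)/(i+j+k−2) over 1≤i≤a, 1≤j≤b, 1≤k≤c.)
PP(5, 5, 10) = 9095857138368

Evaluate the triple product over i = 1..5, j = 1..5, k = 1..10. The factors are (2/1) · (3/2) · (4/3) · (5/4) · (6/5) · (7/6) · (8/7) · (9/8) · … (250 factors total). The numerators and denominators telescope so the product is an integer; carrying out the multiplication exactly gives PP(5, 5, 10) = 9095857138368.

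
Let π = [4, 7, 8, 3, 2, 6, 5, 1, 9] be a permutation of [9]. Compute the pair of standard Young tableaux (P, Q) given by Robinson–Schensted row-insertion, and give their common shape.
P = [1, 5, 8, 9] / [2, 6] / [3, 7] / [4];  Q = [1, 2, 3, 9] / [4, 6] / [5, 7] / [8];  common shape = (4, 2, 2, 1)

Row-insert the values π_1, π_2, … into P one at a time, bumping the leftmost entry strictly greater than the inserted value down to the next row. The recording tableau Q records, in position (i, j), the step at which that cell was added to P.
  Insert 4 (step 1): P = [4];  Q = [1]
  Insert 7 (step 2): P = [4, 7];  Q = [1, 2]
  Insert 8 (step 3): P = [4, 7, 8];  Q = [1, 2, 3]
  Insert 3 (step 4): P = [3, 7, 8] / [4];  Q = [1, 2, 3] / [4]
  Insert 2 (step 5): P = [2, 7, 8] / [3] / [4];  Q = [1, 2, 3] / [4] / [5]
  Insert 6 (step 6): P = [2, 6, 8] / [3, 7] / [4];  Q = [1, 2, 3] / [4, 6] / [5]
  Insert 5 (step 7): P = [2, 5, 8] / [3, 6] / [4, 7];  Q = [1, 2, 3] / [4, 6] / [5, 7]
  Insert 1 (step 8): P = [1, 5, 8] / [2, 6] / [3, 7] / [4];  Q = [1, 2, 3] / [4, 6] / [5, 7] / [8]
  Insert 9 (step 9): P = [1, 5, 8, 9] / [2, 6] / [3, 7] / [4];  Q = [1, 2, 3, 9] / [4, 6] / [5, 7] / [8]
Final shape: (4, 2, 2, 1).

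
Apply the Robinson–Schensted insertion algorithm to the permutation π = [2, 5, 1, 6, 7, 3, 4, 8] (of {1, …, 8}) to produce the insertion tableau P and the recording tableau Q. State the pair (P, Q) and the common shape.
P = [1, 3, 4, 7, 8] / [2, 5, 6];  Q = [1, 2, 4, 5, 8] / [3, 6, 7];  common shape = (5, 3)

Row-insert the values π_1, π_2, … into P one at a time, bumping the leftmost entry strictly greater than the inserted value down to the next row. The recording tableau Q records, in position (i, j), the step at which that cell was added to P.
  Insert 2 (step 1): P = [2];  Q = [1]
  Insert 5 (step 2): P = [2, 5];  Q = [1, 2]
  Insert 1 (step 3): P = [1, 5] / [2];  Q = [1, 2] / [3]
  Insert 6 (step 4): P = [1, 5, 6] / [2];  Q = [1, 2, 4] / [3]
  Insert 7 (step 5): P = [1, 5, 6, 7] / [2];  Q = [1, 2, 4, 5] / [3]
  Insert 3 (step 6): P = [1, 3, 6, 7] / [2, 5];  Q = [1, 2, 4, 5] / [3, 6]
  Insert 4 (step 7): P = [1, 3, 4, 7] / [2, 5, 6];  Q = [1, 2, 4, 5] / [3, 6, 7]
  Insert 8 (step 8): P = [1, 3, 4, 7, 8] / [2, 5, 6];  Q = [1, 2, 4, 5, 8] / [3, 6, 7]
Final shape: (5, 3).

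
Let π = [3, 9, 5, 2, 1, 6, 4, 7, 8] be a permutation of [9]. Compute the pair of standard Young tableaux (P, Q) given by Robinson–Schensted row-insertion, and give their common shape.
P = [1, 4, 6, 7, 8] / [2, 5] / [3] / [9];  Q = [1, 2, 6, 8, 9] / [3, 7] / [4] / [5];  common shape = (5, 2, 1, 1)

Row-insert the values π_1, π_2, … into P one at a time, bumping the leftmost entry strictly greater than the inserted value down to the next row. The recording tableau Q records, in position (i, j), the step at which that cell was added to P.
  Insert 3 (step 1): P = [3];  Q = [1]
  Insert 9 (step 2): P = [3, 9];  Q = [1, 2]
  Insert 5 (step 3): P = [3, 5] / [9];  Q = [1, 2] / [3]
  Insert 2 (step 4): P = [2, 5] / [3] / [9];  Q = [1, 2] / [3] / [4]
  Insert 1 (step 5): P = [1, 5] / [2] / [3] / [9];  Q = [1, 2] / [3] / [4] / [5]
  Insert 6 (step 6): P = [1, 5, 6] / [2] / [3] / [9];  Q = [1, 2, 6] / [3] / [4] / [5]
  Insert 4 (step 7): P = [1, 4, 6] / [2, 5] / [3] / [9];  Q = [1, 2, 6] / [3, 7] / [4] / [5]
  Insert 7 (step 8): P = [1, 4, 6, 7] / [2, 5] / [3] / [9];  Q = [1, 2, 6, 8] / [3, 7] / [4] / [5]
  Insert 8 (step 9): P = [1, 4, 6, 7, 8] / [2, 5] / [3] / [9];  Q = [1, 2, 6, 8, 9] / [3, 7] / [4] / [5]
Final shape: (5, 2, 1, 1).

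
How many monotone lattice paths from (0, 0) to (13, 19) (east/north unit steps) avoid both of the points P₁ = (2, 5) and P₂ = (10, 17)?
Number of paths = 195859050

Inclusion–exclusion. Total paths: C(32, 13) = 347373600. Through P₁: C(7, 2)·C(25, 11) = 93605400. Through P₂: C(27, 10)·C(5, 3) = 84362850. Since P₁ is strictly southwest of P₂, a monotone path through both must visit P₁ then P₂; paths through both = C(7, 2)·C(20, 8)·C(5, 3) = 26453700. Avoid both = 347373600 − 93605400 − 84362850 + 26453700 = 195859050.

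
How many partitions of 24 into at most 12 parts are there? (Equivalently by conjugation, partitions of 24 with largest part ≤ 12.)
p(24, parts ≤ 12) = 1380

Use the recurrence p(n, m) = p(n, m−1) + p(n−m, m): either the largest part is < m (count p(n, m−1)) or the largest part is exactly m (remove one copy of m, count p(n−m, m)). With p(0, ·) = 1 this gives p(24, parts ≤ 12) = 1380. (By conjugating Young diagrams, this also counts partitions of 24 into at most 12 parts.)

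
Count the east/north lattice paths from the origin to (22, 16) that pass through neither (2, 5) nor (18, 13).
Number of paths = 13783569375

Inclusion–exclusion. Total paths: C(38, 22) = 22239974430. Through P₁: C(7, 2)·C(31, 20) = 1778118615. Through P₂: C(31, 18)·C(7, 4) = 7218857625. Since P₁ is strictly southwest of P₂, a monotone path through both must visit P₁ then P₂; paths through both = C(7, 2)·C(24, 16)·C(7, 4) = 540571185. Avoid both = 22239974430 − 1778118615 − 7218857625 + 540571185 = 13783569375.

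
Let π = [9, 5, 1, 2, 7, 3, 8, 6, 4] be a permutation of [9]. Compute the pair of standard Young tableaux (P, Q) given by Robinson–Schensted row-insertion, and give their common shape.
P = [1, 2, 3, 4] / [5, 6, 8] / [7] / [9];  Q = [1, 4, 5, 7] / [2, 6, 8] / [3] / [9];  common shape = (4, 3, 1, 1)

Row-insert the values π_1, π_2, … into P one at a time, bumping the leftmost entry strictly greater than the inserted value down to the next row. The recording tableau Q records, in position (i, j), the step at which that cell was added to P.
  Insert 9 (step 1): P = [9];  Q = [1]
  Insert 5 (step 2): P = [5] / [9];  Q = [1] / [2]
  Insert 1 (step 3): P = [1] / [5] / [9];  Q = [1] / [2] / [3]
  Insert 2 (step 4): P = [1, 2] / [5] / [9];  Q = [1, 4] / [2] / [3]
  Insert 7 (step 5): P = [1, 2, 7] / [5] / [9];  Q = [1, 4, 5] / [2] / [3]
  Insert 3 (step 6): P = [1, 2, 3] / [5, 7] / [9];  Q = [1, 4, 5] / [2, 6] / [3]
  Insert 8 (step 7): P = [1, 2, 3, 8] / [5, 7] / [9];  Q = [1, 4, 5, 7] / [2, 6] / [3]
  Insert 6 (step 8): P = [1, 2, 3, 6] / [5, 7, 8] / [9];  Q = [1, 4, 5, 7] / [2, 6, 8] / [3]
  Insert 4 (step 9): P = [1, 2, 3, 4] / [5, 6, 8] / [7] / [9];  Q = [1, 4, 5, 7] / [2, 6, 8] / [3] / [9]
Final shape: (4, 3, 1, 1).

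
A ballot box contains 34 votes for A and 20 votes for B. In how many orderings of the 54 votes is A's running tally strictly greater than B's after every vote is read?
Strict-lead orderings = 83322650532485

Total orderings of the 54 votes with 34 for A: C(54, 34) = 321387366339585. By the Bertrand ballot formula (Cycle Lemma / reflection principle), the number of orderings in which A is strictly ahead of B throughout is (p − q)/(p + q) · C(p + q, p) = (34 − 20)/(34 + 20) · 321387366339585 = 83322650532485.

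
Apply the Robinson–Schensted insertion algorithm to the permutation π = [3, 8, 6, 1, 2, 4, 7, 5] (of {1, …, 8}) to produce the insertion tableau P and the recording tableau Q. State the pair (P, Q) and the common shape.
P = [1, 2, 4, 5] / [3, 6, 7] / [8];  Q = [1, 2, 6, 7] / [3, 5, 8] / [4];  common shape = (4, 3, 1)

Row-insert the values π_1, π_2, … into P one at a time, bumping the leftmost entry strictly greater than the inserted value down to the next row. The recording tableau Q records, in position (i, j), the step at which that cell was added to P.
  Insert 3 (step 1): P = [3];  Q = [1]
  Insert 8 (step 2): P = [3, 8];  Q = [1, 2]
  Insert 6 (step 3): P = [3, 6] / [8];  Q = [1, 2] / [3]
  Insert 1 (step 4): P = [1, 6] / [3] / [8];  Q = [1, 2] / [3] / [4]
  Insert 2 (step 5): P = [1, 2] / [3, 6] / [8];  Q = [1, 2] / [3, 5] / [4]
  Insert 4 (step 6): P = [1, 2, 4] / [3, 6] / [8];  Q = [1, 2, 6] / [3, 5] / [4]
  Insert 7 (step 7): P = [1, 2, 4, 7] / [3, 6] / [8];  Q = [1, 2, 6, 7] / [3, 5] / [4]
  Insert 5 (step 8): P = [1, 2, 4, 5] / [3, 6, 7] / [8];  Q = [1, 2, 6, 7] / [3, 5, 8] / [4]
Final shape: (4, 3, 1).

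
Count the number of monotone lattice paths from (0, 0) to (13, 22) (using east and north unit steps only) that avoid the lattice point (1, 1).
Number of paths = 766703160

Total paths from (0, 0) to (13, 22): C(35, 13) = 1476337800. Paths through (1, 1): (paths (0, 0) → (1, 1)) × (paths (1, 1) → (13, 22)) = C(2, 1) · C(33, 12) = 2 · 354817320 = 709634640. Avoidance count = 1476337800 − 709634640 = 766703160.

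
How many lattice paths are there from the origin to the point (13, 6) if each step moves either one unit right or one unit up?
Number of paths = 27132

A monotone lattice path from (0, 0) to (13, 6) consists of 13 east steps and 6 north steps in some order, so it is determined by which 13 of the 19 steps are east. The count is C(19, 13) = 27132.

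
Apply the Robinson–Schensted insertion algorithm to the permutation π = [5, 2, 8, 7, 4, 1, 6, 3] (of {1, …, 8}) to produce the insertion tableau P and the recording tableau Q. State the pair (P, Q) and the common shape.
P = [1, 3, 6] / [2, 4] / [5, 7] / [8];  Q = [1, 3, 7] / [2, 4] / [5, 8] / [6];  common shape = (3, 2, 2, 1)

Row-insert the values π_1, π_2, … into P one at a time, bumping the leftmost entry strictly greater than the inserted value down to the next row. The recording tableau Q records, in position (i, j), the step at which that cell was added to P.
  Insert 5 (step 1): P = [5];  Q = [1]
  Insert 2 (step 2): P = [2] / [5];  Q = [1] / [2]
  Insert 8 (step 3): P = [2, 8] / [5];  Q = [1, 3] / [2]
  Insert 7 (step 4): P = [2, 7] / [5, 8];  Q = [1, 3] / [2, 4]
  Insert 4 (step 5): P = [2, 4] / [5, 7] / [8];  Q = [1, 3] / [2, 4] / [5]
  Insert 1 (step 6): P = [1, 4] / [2, 7] / [5] / [8];  Q = [1, 3] / [2, 4] / [5] / [6]
  Insert 6 (step 7): P = [1, 4, 6] / [2, 7] / [5] / [8];  Q = [1, 3, 7] / [2, 4] / [5] / [6]
  Insert 3 (step 8): P = [1, 3, 6] / [2, 4] / [5, 7] / [8];  Q = [1, 3, 7] / [2, 4] / [5, 8] / [6]
Final shape: (3, 2, 2, 1).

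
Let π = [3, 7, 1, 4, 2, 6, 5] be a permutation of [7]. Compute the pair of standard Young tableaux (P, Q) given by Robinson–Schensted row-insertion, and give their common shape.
P = [1, 2, 5] / [3, 4, 6] / [7];  Q = [1, 2, 6] / [3, 4, 7] / [5];  common shape = (3, 3, 1)

Row-insert the values π_1, π_2, … into P one at a time, bumping the leftmost entry strictly greater than the inserted value down to the next row. The recording tableau Q records, in position (i, j), the step at which that cell was added to P.
  Insert 3 (step 1): P = [3];  Q = [1]
  Insert 7 (step 2): P = [3, 7];  Q = [1, 2]
  Insert 1 (step 3): P = [1, 7] / [3];  Q = [1, 2] / [3]
  Insert 4 (step 4): P = [1, 4] / [3, 7];  Q = [1, 2] / [3, 4]
  Insert 2 (step 5): P = [1, 2] / [3, 4] / [7];  Q = [1, 2] / [3, 4] / [5]
  Insert 6 (step 6): P = [1, 2, 6] / [3, 4] / [7];  Q = [1, 2, 6] / [3, 4] / [5]
  Insert 5 (step 7): P = [1, 2, 5] / [3, 4, 6] / [7];  Q = [1, 2, 6] / [3, 4, 7] / [5]
Final shape: (3, 3, 1).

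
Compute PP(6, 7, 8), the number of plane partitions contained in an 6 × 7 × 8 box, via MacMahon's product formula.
PP(6, 7, 8) = 19702998159210080

Evaluate the triple product over i = 1..6, j = 1..7, k = 1..8. The factors are (2/1) · (3/2) · (4/3) · (5/4) · (6/5) · (7/6) · (8/7) · (9/8) · … (336 factors total). The numerators and denominators telescope so the product is an integer; carrying out the multiplication exactly gives PP(6, 7, 8) = 19702998159210080.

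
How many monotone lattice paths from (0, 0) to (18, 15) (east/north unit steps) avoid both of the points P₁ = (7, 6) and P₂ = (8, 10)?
Number of paths = 643299426

Inclusion–exclusion. Total paths: C(33, 18) = 1037158320. Through P₁: C(13, 7)·C(20, 11) = 288219360. Through P₂: C(18, 8)·C(15, 10) = 131405274. Since P₁ is strictly southwest of P₂, a monotone path through both must visit P₁ then P₂; paths through both = C(13, 7)·C(5, 1)·C(15, 10) = 25765740. Avoid both = 1037158320 − 288219360 − 131405274 + 25765740 = 643299426.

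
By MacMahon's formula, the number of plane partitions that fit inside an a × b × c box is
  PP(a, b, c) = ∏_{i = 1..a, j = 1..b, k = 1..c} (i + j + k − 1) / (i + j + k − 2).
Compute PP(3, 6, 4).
PP(3, 6, 4) = 457380

Evaluate the triple product over i = 1..3, j = 1..6, k = 1..4. The factors are (2/1) · (3/2) · (4/3) · (5/4) · (3/2) · (4/3) · (5/4) · (6/5) · … (72 factors total). The numerators and denominators telescope so the product is an integer; carrying out the multiplication exactly gives PP(3, 6, 4) = 457380.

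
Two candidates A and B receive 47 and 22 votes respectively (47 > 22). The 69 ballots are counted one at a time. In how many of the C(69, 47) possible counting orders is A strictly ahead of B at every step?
Strict-lead orderings = 213286697842764000

Total orderings of the 69 votes with 47 for A: C(69, 47) = 588671286046028640. By the Bertrand ballot formula (Cycle Lemma / reflection principle), the number of orderings in which A is strictly ahead of B throughout is (p − q)/(p + q) · C(p + q, p) = (47 − 22)/(47 + 22) · 588671286046028640 = 213286697842764000.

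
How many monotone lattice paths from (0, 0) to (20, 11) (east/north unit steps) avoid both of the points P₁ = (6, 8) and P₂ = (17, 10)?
Number of paths = 49822071

Inclusion–exclusion. Total paths: C(31, 20) = 84672315. Through P₁: C(14, 6)·C(17, 14) = 2042040. Through P₂: C(27, 17)·C(4, 3) = 33745140. Since P₁ is strictly southwest of P₂, a monotone path through both must visit P₁ then P₂; paths through both = C(14, 6)·C(13, 11)·C(4, 3) = 936936. Avoid both = 84672315 − 2042040 − 33745140 + 936936 = 49822071.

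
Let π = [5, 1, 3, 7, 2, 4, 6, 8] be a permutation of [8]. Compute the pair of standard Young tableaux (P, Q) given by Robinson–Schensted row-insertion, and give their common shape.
P = [1, 2, 4, 6, 8] / [3, 7] / [5];  Q = [1, 3, 4, 7, 8] / [2, 6] / [5];  common shape = (5, 2, 1)

Row-insert the values π_1, π_2, … into P one at a time, bumping the leftmost entry strictly greater than the inserted value down to the next row. The recording tableau Q records, in position (i, j), the step at which that cell was added to P.
  Insert 5 (step 1): P = [5];  Q = [1]
  Insert 1 (step 2): P = [1] / [5];  Q = [1] / [2]
  Insert 3 (step 3): P = [1, 3] / [5];  Q = [1, 3] / [2]
  Insert 7 (step 4): P = [1, 3, 7] / [5];  Q = [1, 3, 4] / [2]
  Insert 2 (step 5): P = [1, 2, 7] / [3] / [5];  Q = [1, 3, 4] / [2] / [5]
  Insert 4 (step 6): P = [1, 2, 4] / [3, 7] / [5];  Q = [1, 3, 4] / [2, 6] / [5]
  Insert 6 (step 7): P = [1, 2, 4, 6] / [3, 7] / [5];  Q = [1, 3, 4, 7] / [2, 6] / [5]
  Insert 8 (step 8): P = [1, 2, 4, 6, 8] / [3, 7] / [5];  Q = [1, 3, 4, 7, 8] / [2, 6] / [5]
Final shape: (5, 2, 1).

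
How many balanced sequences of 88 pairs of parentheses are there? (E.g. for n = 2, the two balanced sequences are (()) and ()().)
C_88 = 64633260585762914370496637486146181462681535261000

These balanced parentheses are counted by the Catalan number C_n = (1/(n + 1)) · C(2n, n). For n = 88: C_88 = (1/89) · C(176, 88) = 5752360192132899378974200736267010150178656638229000/89 = 64633260585762914370496637486146181462681535261000.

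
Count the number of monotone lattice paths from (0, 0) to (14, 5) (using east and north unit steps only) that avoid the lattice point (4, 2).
Number of paths = 7338

Total paths from (0, 0) to (14, 5): C(19, 14) = 11628. Paths through (4, 2): (paths (0, 0) → (4, 2)) × (paths (4, 2) → (14, 5)) = C(6, 4) · C(13, 10) = 15 · 286 = 4290. Avoidance count = 11628 − 4290 = 7338.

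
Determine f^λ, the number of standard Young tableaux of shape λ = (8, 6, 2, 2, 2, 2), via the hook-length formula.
# SYT of shape (8, 6, 2, 2, 2, 2) = 689424120

Hook-length formula: f^λ = n! / Π hook(c), product over all cells c of the Young diagram. For λ = (8, 6, 2, 2, 2, 2), n = 22 boxes. Hook lengths by row (left-to-right, top-to-bottom): [13, 12, 7, 6, 5, 4, 2, 1]; [10, 9, 4, 3, 2, 1]; [5, 4]; [4, 3]; [3, 2]; [2, 1]. Product of hooks = 1630347264000. So f^λ = 22! / 1630347264000 = 1124000727777607680000 / 1630347264000 = 689424120.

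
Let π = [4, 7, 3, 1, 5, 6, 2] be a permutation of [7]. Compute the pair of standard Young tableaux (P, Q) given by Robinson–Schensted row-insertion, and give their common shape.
P = [1, 2, 6] / [3, 5] / [4, 7];  Q = [1, 2, 6] / [3, 5] / [4, 7];  common shape = (3, 2, 2)

Row-insert the values π_1, π_2, … into P one at a time, bumping the leftmost entry strictly greater than the inserted value down to the next row. The recording tableau Q records, in position (i, j), the step at which that cell was added to P.
  Insert 4 (step 1): P = [4];  Q = [1]
  Insert 7 (step 2): P = [4, 7];  Q = [1, 2]
  Insert 3 (step 3): P = [3, 7] / [4];  Q = [1, 2] / [3]
  Insert 1 (step 4): P = [1, 7] / [3] / [4];  Q = [1, 2] / [3] / [4]
  Insert 5 (step 5): P = [1, 5] / [3, 7] / [4];  Q = [1, 2] / [3, 5] / [4]
  Insert 6 (step 6): P = [1, 5, 6] / [3, 7] / [4];  Q = [1, 2, 6] / [3, 5] / [4]
  Insert 2 (step 7): P = [1, 2, 6] / [3, 5] / [4, 7];  Q = [1, 2, 6] / [3, 5] / [4, 7]
Final shape: (3, 2, 2).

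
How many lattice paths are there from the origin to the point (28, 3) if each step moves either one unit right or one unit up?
Number of paths = 4495

A monotone lattice path from (0, 0) to (28, 3) consists of 28 east steps and 3 north steps in some order, so it is determined by which 28 of the 31 steps are east. The count is C(31, 28) = 4495.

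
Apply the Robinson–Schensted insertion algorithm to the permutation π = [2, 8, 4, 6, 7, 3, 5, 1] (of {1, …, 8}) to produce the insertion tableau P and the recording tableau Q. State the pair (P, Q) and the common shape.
P = [1, 3, 5, 7] / [2, 6] / [4] / [8];  Q = [1, 2, 4, 5] / [3, 7] / [6] / [8];  common shape = (4, 2, 1, 1)

Row-insert the values π_1, π_2, … into P one at a time, bumping the leftmost entry strictly greater than the inserted value down to the next row. The recording tableau Q records, in position (i, j), the step at which that cell was added to P.
  Insert 2 (step 1): P = [2];  Q = [1]
  Insert 8 (step 2): P = [2, 8];  Q = [1, 2]
  Insert 4 (step 3): P = [2, 4] / [8];  Q = [1, 2] / [3]
  Insert 6 (step 4): P = [2, 4, 6] / [8];  Q = [1, 2, 4] / [3]
  Insert 7 (step 5): P = [2, 4, 6, 7] / [8];  Q = [1, 2, 4, 5] / [3]
  Insert 3 (step 6): P = [2, 3, 6, 7] / [4] / [8];  Q = [1, 2, 4, 5] / [3] / [6]
  Insert 5 (step 7): P = [2, 3, 5, 7] / [4, 6] / [8];  Q = [1, 2, 4, 5] / [3, 7] / [6]
  Insert 1 (step 8): P = [1, 3, 5, 7] / [2, 6] / [4] / [8];  Q = [1, 2, 4, 5] / [3, 7] / [6] / [8]
Final shape: (4, 2, 1, 1).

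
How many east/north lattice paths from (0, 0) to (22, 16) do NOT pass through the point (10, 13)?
Number of paths = 21719424400

Total paths from (0, 0) to (22, 16): C(38, 22) = 22239974430. Paths through (10, 13): (paths (0, 0) → (10, 13)) × (paths (10, 13) → (22, 16)) = C(23, 10) · C(15, 12) = 1144066 · 455 = 520550030. Avoidance count = 22239974430 − 520550030 = 21719424400.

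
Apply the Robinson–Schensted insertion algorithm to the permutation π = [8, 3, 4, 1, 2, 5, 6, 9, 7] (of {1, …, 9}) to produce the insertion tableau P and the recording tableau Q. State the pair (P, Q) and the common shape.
P = [1, 2, 5, 6, 7] / [3, 4, 9] / [8];  Q = [1, 3, 6, 7, 8] / [2, 5, 9] / [4];  common shape = (5, 3, 1)

Row-insert the values π_1, π_2, … into P one at a time, bumping the leftmost entry strictly greater than the inserted value down to the next row. The recording tableau Q records, in position (i, j), the step at which that cell was added to P.
  Insert 8 (step 1): P = [8];  Q = [1]
  Insert 3 (step 2): P = [3] / [8];  Q = [1] / [2]
  Insert 4 (step 3): P = [3, 4] / [8];  Q = [1, 3] / [2]
  Insert 1 (step 4): P = [1, 4] / [3] / [8];  Q = [1, 3] / [2] / [4]
  Insert 2 (step 5): P = [1, 2] / [3, 4] / [8];  Q = [1, 3] / [2, 5] / [4]
  Insert 5 (step 6): P = [1, 2, 5] / [3, 4] / [8];  Q = [1, 3, 6] / [2, 5] / [4]
  Insert 6 (step 7): P = [1, 2, 5, 6] / [3, 4] / [8];  Q = [1, 3, 6, 7] / [2, 5] / [4]
  Insert 9 (step 8): P = [1, 2, 5, 6, 9] / [3, 4] / [8];  Q = [1, 3, 6, 7, 8] / [2, 5] / [4]
  Insert 7 (step 9): P = [1, 2, 5, 6, 7] / [3, 4, 9] / [8];  Q = [1, 3, 6, 7, 8] / [2, 5, 9] / [4]
Final shape: (5, 3, 1).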